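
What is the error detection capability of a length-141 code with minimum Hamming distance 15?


Detection capability = d_min - 1 = 15 - 1 = 14

14 errors


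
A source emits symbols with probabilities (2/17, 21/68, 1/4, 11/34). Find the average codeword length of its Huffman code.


Huffman construction (repeatedly merge the two least-probable nodes; each merge adds 1 bit to every symbol beneath it): 2/17 + 1/4 = 25/68; 21/68 + 11/34 = 43/68; 25/68 + 43/68 = 1. Resulting codeword lengths (in the order the probabilities were given): (2, 2, 2, 2). L_avg = sum(p_i * l_i) = 2/17*2 + 21/68*2 + 1/4*2 + 11/34*2 = 2

2.0 bits


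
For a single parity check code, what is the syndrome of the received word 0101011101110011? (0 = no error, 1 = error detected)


Syndrome = XOR of all bits = 0 XOR 1 XOR 0 XOR 1 XOR 0 XOR 1 XOR 1 XOR 1 XOR 0 XOR 1 XOR 1 XOR 1 XOR 0 XOR 0 XOR 1 XOR 1 = 0

0


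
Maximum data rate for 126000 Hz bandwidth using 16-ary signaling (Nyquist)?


Rate = 2 * B * log2(M) = 2 * 126000 * 4.0 = 1008000.0

1008000.0 bps


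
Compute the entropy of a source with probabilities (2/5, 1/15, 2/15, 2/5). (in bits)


H = -sum(p_i * log2(p_i)). Terms: -(2/5)*log2(2/5) = 0.528771; -(1/15)*log2(1/15) = 0.260459; -(2/15)*log2(2/15) = 0.387585; -(2/5)*log2(2/5) = 0.528771. H = 0.528771 + 0.260459 + 0.387585 + 0.528771 = 1.7056

1.7056 bits


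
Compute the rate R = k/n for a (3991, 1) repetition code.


Rate = k/n = 1/3991

1/3991


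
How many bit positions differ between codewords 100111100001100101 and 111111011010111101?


Count differing positions: . ^ ^ . . . ^ ^ ^ . ^ ^ . ^ ^ . . . = 9 differences

9


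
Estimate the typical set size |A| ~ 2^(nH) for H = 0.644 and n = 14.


log2|A_typical| = nH = 14 * 0.644 = 9.016, so |A_typical| ~ 2^9.016 = 5.177e+02

5.177e+02


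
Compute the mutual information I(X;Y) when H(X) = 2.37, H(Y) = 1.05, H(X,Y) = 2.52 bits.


I(X;Y) = H(X) + H(Y) - H(X,Y) = 2.37 + 1.05 - 2.52 = 0.9

0.9 bits


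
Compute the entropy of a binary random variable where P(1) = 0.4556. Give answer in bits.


H = -p*log2(p) - (1-p)*log2(1-p). -0.4556*log2(0.4556) = 0.516723; -0.5444*log2(0.5444) = 0.477581. H = 0.516723 + 0.477581 = 0.9943

0.9943 bits


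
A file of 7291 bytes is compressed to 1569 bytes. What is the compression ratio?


Ratio = original / compressed = 7291 / 1569 = 4.6469

4.6469


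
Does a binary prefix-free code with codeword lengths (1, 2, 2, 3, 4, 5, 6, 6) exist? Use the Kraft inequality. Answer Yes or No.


Kraft sum = sum(2^(-l_i)) = 1.25, need <= 1. Result: violated (a binary prefix-free code with these lengths cannot exist)

No


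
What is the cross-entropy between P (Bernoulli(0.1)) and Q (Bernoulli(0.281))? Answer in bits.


H(P,Q) = -p*log2(q) - (1-p)*log2(1-q). -0.1*log2(0.281) = 0.183136; -0.9*log2(0.719) = 0.428343. H(P,Q) = 0.183136 + 0.428343 = 0.6115

0.6115 bits


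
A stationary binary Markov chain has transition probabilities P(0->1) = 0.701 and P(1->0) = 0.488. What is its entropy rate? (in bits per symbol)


Stationary distribution: pi_0 = p10/(p01+p10) = 0.4104, pi_1 = 0.5896. Entropy rate H' = pi_0*H(p01) + pi_1*H(p10) = 0.4104*0.8801 + 0.5896*0.9996 = 0.9505

0.9505 bits/symbol


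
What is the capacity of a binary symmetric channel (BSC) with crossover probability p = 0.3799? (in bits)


H(p) = -p*log2(p) - (1-p)*log2(1-p) = -0.3799*log2(0.3799) - 0.6201*log2(0.6201) = 0.530458 + 0.427514 = 0.958. C = 1 - H(p) = 1 - 0.958 = 0.042

0.042 bits


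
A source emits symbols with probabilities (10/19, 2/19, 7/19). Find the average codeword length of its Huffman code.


Huffman construction (repeatedly merge the two least-probable nodes; each merge adds 1 bit to every symbol beneath it): 2/19 + 7/19 = 9/19; 9/19 + 10/19 = 1. Resulting codeword lengths (in the order the probabilities were given): (1, 2, 2). L_avg = sum(p_i * l_i) = 10/19*1 + 2/19*2 + 7/19*2 = 28/19 = 1.4737

1.4737 bits


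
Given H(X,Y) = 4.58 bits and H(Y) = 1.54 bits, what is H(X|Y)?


H(X|Y) = H(X,Y) - H(Y) = 4.58 - 1.54 = 3.04

3.04 bits


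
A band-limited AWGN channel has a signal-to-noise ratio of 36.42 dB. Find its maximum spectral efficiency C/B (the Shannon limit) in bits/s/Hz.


SNR_linear = 10^(36.42/10) = 4385.307; C/B = log2(1 + SNR_linear) = log2(1 + 4385.307) = 12.0988

12.0988 bits/s/Hz


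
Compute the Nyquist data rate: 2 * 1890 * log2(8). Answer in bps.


Rate = 2 * B * log2(M) = 2 * 1890 * 3.0 = 11340.0

11340.0 bps


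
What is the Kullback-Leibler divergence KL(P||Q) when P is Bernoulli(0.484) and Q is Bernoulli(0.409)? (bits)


KL = p*log2(p/q) + (1-p)*log2((1-p)/(1-q)) = 0.484*log2(0.484/0.409) + 0.516*log2(0.516/0.591) = 0.0165

0.0165 bits


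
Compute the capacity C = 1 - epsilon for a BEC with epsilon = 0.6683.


C = 1 - epsilon = 1 - 0.6683 = 0.3317

0.3317 bits


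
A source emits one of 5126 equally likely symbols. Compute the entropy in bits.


H = log2(n) = log2(5126) = 12.3236

12.3236 bits


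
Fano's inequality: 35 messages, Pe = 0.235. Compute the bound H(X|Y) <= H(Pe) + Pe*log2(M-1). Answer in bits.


H(Pe) = -Pe*log2(Pe) - (1-Pe)*log2(1-Pe) = -0.235*log2(0.235) - 0.765*log2(0.765) = 0.490978 + 0.295648 = 0.7866. Pe*log2(M-1) = 0.235*log2(34) = 1.195554. Bound = H(Pe) + Pe*log2(M-1) = 0.490978 + 0.295648 + 1.195554 = 1.9822

1.9822 bits


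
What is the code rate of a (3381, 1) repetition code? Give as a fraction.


Rate = k/n = 1/3381

1/3381


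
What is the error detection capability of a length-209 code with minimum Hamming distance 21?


Detection capability = d_min - 1 = 21 - 1 = 20

20 errors


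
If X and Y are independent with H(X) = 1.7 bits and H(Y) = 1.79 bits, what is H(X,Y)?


For independent variables, H(X,Y) = H(X) + H(Y) = 1.7 + 1.79 = 3.49

3.49 bits


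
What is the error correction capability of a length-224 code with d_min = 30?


Correction capability = floor((d-1)/2) = floor((30-1)/2) = 14

14 errors


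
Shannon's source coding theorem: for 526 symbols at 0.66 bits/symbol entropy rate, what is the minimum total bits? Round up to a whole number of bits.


Minimum bits >= n * H = 526 * 0.66 = 347.16, rounded up to a whole number of bits = 348

348 bits


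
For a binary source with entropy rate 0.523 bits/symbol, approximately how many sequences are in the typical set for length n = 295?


log2|A_typical| = nH = 295 * 0.523 = 154.285, so |A_typical| ~ 2^154.285 = 2.782e+46

2.782e+46


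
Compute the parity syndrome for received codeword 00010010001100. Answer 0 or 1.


Syndrome = XOR of all bits = 0 XOR 0 XOR 0 XOR 1 XOR 0 XOR 0 XOR 1 XOR 0 XOR 0 XOR 0 XOR 1 XOR 1 XOR 0 XOR 0 = 0

0


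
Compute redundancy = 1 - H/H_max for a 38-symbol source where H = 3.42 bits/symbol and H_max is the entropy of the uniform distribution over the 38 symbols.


H_max = log2(K) = log2(38) = 5.2479 bits/symbol. Redundancy = 1 - H/H_max = 1 - 3.42/5.2479 = 1 - 0.6517 = 0.3483

0.3483


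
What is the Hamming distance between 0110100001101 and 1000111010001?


Count differing positions: ^ ^ ^ . . ^ ^ . ^ ^ ^ . . = 8 differences

8


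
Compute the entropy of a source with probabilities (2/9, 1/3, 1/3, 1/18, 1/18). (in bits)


H = -sum(p_i * log2(p_i)). Terms: -(2/9)*log2(2/9) = 0.482206; -(1/3)*log2(1/3) = 0.528321; -(1/3)*log2(1/3) = 0.528321; -(1/18)*log2(1/18) = 0.231663; -(1/18)*log2(1/18) = 0.231663. H = 0.482206 + 0.528321 + 0.528321 + 0.231663 + 0.231663 = 2.0022

2.0022 bits


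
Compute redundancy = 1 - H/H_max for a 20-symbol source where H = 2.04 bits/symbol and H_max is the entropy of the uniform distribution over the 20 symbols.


H_max = log2(K) = log2(20) = 4.3219 bits/symbol. Redundancy = 1 - H/H_max = 1 - 2.04/4.3219 = 1 - 0.472 = 0.528

0.528


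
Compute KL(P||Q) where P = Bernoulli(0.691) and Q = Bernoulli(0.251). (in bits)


KL = p*log2(p/q) + (1-p)*log2((1-p)/(1-q)) = 0.691*log2(0.691/0.251) + 0.309*log2(0.309/0.749) = 0.6148

0.6148 bits


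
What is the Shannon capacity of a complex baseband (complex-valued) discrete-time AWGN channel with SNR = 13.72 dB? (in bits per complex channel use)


SNR_linear = 10^(13.72/10) = 23.5505; C = log2(1 + SNR_linear) = log2(1 + 23.5505) = 4.6177

4.6177 bits/channel use


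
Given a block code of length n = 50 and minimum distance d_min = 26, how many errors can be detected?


Detection capability = d_min - 1 = 26 - 1 = 25

25 errors


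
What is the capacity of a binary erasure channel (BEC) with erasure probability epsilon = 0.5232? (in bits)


C = 1 - epsilon = 1 - 0.5232 = 0.4768

0.4768 bits


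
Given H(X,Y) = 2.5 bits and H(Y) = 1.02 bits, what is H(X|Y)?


H(X|Y) = H(X,Y) - H(Y) = 2.5 - 1.02 = 1.48

1.48 bits


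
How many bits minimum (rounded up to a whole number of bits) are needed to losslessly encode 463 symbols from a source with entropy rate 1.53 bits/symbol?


Minimum bits >= n * H = 463 * 1.53 = 708.39, rounded up to a whole number of bits = 709

709 bits


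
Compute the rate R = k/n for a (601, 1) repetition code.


Rate = k/n = 1/601

1/601


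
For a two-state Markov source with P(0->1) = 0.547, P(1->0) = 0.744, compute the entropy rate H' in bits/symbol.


Stationary distribution: pi_0 = p10/(p01+p10) = 0.5763, pi_1 = 0.4237. Entropy rate H' = pi_0*H(p01) + pi_1*H(p10) = 0.5763*0.9936 + 0.4237*0.8207 = 0.9203

0.9203 bits/symbol


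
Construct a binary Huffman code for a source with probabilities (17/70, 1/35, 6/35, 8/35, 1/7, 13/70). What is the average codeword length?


Huffman construction (repeatedly merge the two least-probable nodes; each merge adds 1 bit to every symbol beneath it): 1/35 + 1/7 = 6/35; 6/35 + 6/35 = 12/35; 13/70 + 8/35 = 29/70; 17/70 + 12/35 = 41/70; 29/70 + 41/70 = 1. Resulting codeword lengths (in the order the probabilities were given): (2, 4, 3, 2, 4, 2). L_avg = sum(p_i * l_i) = 17/70*2 + 1/35*4 + 6/35*3 + 8/35*2 + 1/7*4 + 13/70*2 = 88/35 = 2.5143

2.5143 bits


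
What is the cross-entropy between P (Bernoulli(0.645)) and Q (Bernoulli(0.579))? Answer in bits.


H(P,Q) = -p*log2(q) - (1-p)*log2(1-q). -0.645*log2(0.579) = 0.508495; -0.355*log2(0.421) = 0.443078. H(P,Q) = 0.508495 + 0.443078 = 0.9516

0.9516 bits


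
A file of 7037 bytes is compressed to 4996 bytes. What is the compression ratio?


Ratio = original / compressed = 7037 / 4996 = 1.4085

1.4085


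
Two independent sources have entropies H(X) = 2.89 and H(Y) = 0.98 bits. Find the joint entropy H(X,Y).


For independent variables, H(X,Y) = H(X) + H(Y) = 2.89 + 0.98 = 3.87

3.87 bits


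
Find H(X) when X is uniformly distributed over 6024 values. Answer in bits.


H = log2(n) = log2(6024) = 12.5565

12.5565 bits


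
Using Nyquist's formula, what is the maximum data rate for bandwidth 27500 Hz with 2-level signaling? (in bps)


Rate = 2 * B * log2(M) = 2 * 27500 * 1.0 = 55000.0

55000.0 bps


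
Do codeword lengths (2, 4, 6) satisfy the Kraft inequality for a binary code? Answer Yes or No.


Kraft sum = sum(2^(-l_i)) = 0.3281, need <= 1. Result: satisfied (a binary prefix-free code with these lengths exists)

Yes


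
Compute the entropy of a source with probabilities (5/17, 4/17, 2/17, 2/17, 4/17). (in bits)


H = -sum(p_i * log2(p_i)). Terms: -(5/17)*log2(5/17) = 0.519275; -(4/17)*log2(4/17) = 0.491168; -(2/17)*log2(2/17) = 0.363231; -(2/17)*log2(2/17) = 0.363231; -(4/17)*log2(4/17) = 0.491168. H = 0.519275 + 0.491168 + 0.363231 + 0.363231 + 0.491168 = 2.2281

2.2281 bits


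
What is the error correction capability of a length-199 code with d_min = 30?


Correction capability = floor((d-1)/2) = floor((30-1)/2) = 14

14 errors


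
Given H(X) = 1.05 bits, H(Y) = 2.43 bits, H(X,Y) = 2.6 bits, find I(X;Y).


I(X;Y) = H(X) + H(Y) - H(X,Y) = 1.05 + 2.43 - 2.6 = 0.88

0.88 bits


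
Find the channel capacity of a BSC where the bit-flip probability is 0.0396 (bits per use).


H(p) = -p*log2(p) - (1-p)*log2(1-p) = -0.0396*log2(0.0396) - 0.9604*log2(0.9604) = 0.184471 + 0.055984 = 0.2405. C = 1 - H(p) = 1 - 0.2405 = 0.7595

0.7595 bits


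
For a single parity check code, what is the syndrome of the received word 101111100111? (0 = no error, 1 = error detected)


Syndrome = XOR of all bits = 1 XOR 0 XOR 1 XOR 1 XOR 1 XOR 1 XOR 1 XOR 0 XOR 0 XOR 1 XOR 1 XOR 1 = 1

1


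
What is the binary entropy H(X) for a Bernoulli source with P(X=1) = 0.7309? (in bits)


H = -p*log2(p) - (1-p)*log2(1-p). -0.7309*log2(0.7309) = 0.330552; -0.2691*log2(0.2691) = 0.509618. H = 0.330552 + 0.509618 = 0.8402

0.8402 bits


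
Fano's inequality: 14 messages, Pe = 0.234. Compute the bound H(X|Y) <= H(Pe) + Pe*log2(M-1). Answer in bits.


H(Pe) = -Pe*log2(Pe) - (1-Pe)*log2(1-Pe) = -0.234*log2(0.234) - 0.766*log2(0.766) = 0.490328 + 0.294591 = 0.7849. Pe*log2(M-1) = 0.234*log2(13) = 0.865903. Bound = H(Pe) + Pe*log2(M-1) = 0.490328 + 0.294591 + 0.865903 = 1.6508

1.6508 bits


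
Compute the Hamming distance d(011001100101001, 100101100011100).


Count differing positions: ^ ^ ^ ^ . . . . . ^ ^ . ^ . ^ = 8 differences

8


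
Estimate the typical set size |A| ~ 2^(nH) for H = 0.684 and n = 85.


log2|A_typical| = nH = 85 * 0.684 = 58.14, so |A_typical| ~ 2^58.14 = 3.176e+17

3.176e+17


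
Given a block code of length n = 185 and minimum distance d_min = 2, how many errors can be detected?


Detection capability = d_min - 1 = 2 - 1 = 1

1 errors


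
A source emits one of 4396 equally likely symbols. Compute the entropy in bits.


H = log2(n) = log2(4396) = 12.102

12.102 bits


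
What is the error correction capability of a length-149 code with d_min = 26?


Correction capability = floor((d-1)/2) = floor((26-1)/2) = 12

12 errors


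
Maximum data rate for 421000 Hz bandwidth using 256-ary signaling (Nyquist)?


Rate = 2 * B * log2(M) = 2 * 421000 * 8.0 = 6736000.0

6736000.0 bps


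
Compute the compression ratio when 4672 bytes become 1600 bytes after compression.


Ratio = original / compressed = 4672 / 1600 = 2.92

2.92


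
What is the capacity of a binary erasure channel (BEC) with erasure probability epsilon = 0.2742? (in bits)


C = 1 - epsilon = 1 - 0.2742 = 0.7258

0.7258 bits


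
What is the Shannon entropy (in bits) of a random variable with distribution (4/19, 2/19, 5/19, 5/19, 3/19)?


H = -sum(p_i * log2(p_i)). Terms: -(4/19)*log2(4/19) = 0.473248; -(2/19)*log2(2/19) = 0.341887; -(5/19)*log2(5/19) = 0.506842; -(5/19)*log2(5/19) = 0.506842; -(3/19)*log2(3/19) = 0.420468. H = 0.473248 + 0.341887 + 0.506842 + 0.506842 + 0.420468 = 2.2493

2.2493 bits


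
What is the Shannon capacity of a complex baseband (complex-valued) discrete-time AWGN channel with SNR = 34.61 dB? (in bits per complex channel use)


SNR_linear = 10^(34.61/10) = 2890.6799; C = log2(1 + SNR_linear) = log2(1 + 2890.6799) = 11.4977

11.4977 bits/channel use


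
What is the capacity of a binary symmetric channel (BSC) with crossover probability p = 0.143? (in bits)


H(p) = -p*log2(p) - (1-p)*log2(1-p) = -0.143*log2(0.143) - 0.857*log2(0.857) = 0.401246 + 0.190796 = 0.592. C = 1 - H(p) = 1 - 0.592 = 0.408

0.408 bits


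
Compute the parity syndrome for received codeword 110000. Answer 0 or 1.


Syndrome = XOR of all bits = 1 XOR 1 XOR 0 XOR 0 XOR 0 XOR 0 = 0

0


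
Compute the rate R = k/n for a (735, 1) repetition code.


Rate = k/n = 1/735

1/735


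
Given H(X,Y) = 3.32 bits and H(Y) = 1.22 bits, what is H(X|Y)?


H(X|Y) = H(X,Y) - H(Y) = 3.32 - 1.22 = 2.1

2.1 bits


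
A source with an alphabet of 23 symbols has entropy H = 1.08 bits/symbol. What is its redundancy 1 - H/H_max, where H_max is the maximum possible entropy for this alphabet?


H_max = log2(K) = log2(23) = 4.5236 bits/symbol. Redundancy = 1 - H/H_max = 1 - 1.08/4.5236 = 1 - 0.2387 = 0.7613

0.7613


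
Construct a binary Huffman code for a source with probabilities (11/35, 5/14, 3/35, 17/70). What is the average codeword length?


Huffman construction (repeatedly merge the two least-probable nodes; each merge adds 1 bit to every symbol beneath it): 3/35 + 17/70 = 23/70; 11/35 + 23/70 = 9/14; 5/14 + 9/14 = 1. Resulting codeword lengths (in the order the probabilities were given): (2, 1, 3, 3). L_avg = sum(p_i * l_i) = 11/35*2 + 5/14*1 + 3/35*3 + 17/70*3 = 69/35 = 1.9714

1.9714 bits


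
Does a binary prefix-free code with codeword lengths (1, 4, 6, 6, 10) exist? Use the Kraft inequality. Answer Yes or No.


Kraft sum = sum(2^(-l_i)) = 0.5947, need <= 1. Result: satisfied (a binary prefix-free code with these lengths exists)

Yes


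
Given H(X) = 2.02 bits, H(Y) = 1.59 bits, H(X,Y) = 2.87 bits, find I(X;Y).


I(X;Y) = H(X) + H(Y) - H(X,Y) = 2.02 + 1.59 - 2.87 = 0.74

0.74 bits


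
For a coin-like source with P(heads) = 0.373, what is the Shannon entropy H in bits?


H = -p*log2(p) - (1-p)*log2(1-p). -0.373*log2(0.373) = 0.530687; -0.627*log2(0.627) = 0.422261. H = 0.530687 + 0.422261 = 0.9529

0.9529 bits


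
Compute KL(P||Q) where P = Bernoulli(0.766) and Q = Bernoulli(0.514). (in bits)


KL = p*log2(p/q) + (1-p)*log2((1-p)/(1-q)) = 0.766*log2(0.766/0.514) + 0.234*log2(0.234/0.486) = 0.1942

0.1942 bits


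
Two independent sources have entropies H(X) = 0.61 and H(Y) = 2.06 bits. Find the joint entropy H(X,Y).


For independent variables, H(X,Y) = H(X) + H(Y) = 0.61 + 2.06 = 2.67

2.67 bits


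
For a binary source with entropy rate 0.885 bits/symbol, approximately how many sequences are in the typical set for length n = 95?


log2|A_typical| = nH = 95 * 0.885 = 84.075, so |A_typical| ~ 2^84.075 = 2.037e+25

2.037e+25


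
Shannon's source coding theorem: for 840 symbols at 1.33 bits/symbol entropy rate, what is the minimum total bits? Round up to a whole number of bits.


Minimum bits >= n * H = 840 * 1.33 = 1117.2, rounded up to a whole number of bits = 1118

1118 bits


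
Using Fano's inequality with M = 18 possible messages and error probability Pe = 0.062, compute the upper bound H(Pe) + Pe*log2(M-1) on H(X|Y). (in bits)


H(Pe) = -Pe*log2(Pe) - (1-Pe)*log2(1-Pe) = -0.062*log2(0.062) - 0.938*log2(0.938) = 0.248718 + 0.086615 = 0.3353. Pe*log2(M-1) = 0.062*log2(17) = 0.253423. Bound = H(Pe) + Pe*log2(M-1) = 0.248718 + 0.086615 + 0.253423 = 0.5888

0.5888 bits


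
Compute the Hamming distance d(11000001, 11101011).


Count differing positions: . . ^ . ^ . ^ . = 3 differences

3


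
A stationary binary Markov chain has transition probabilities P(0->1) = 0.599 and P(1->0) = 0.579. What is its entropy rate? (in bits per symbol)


Stationary distribution: pi_0 = p10/(p01+p10) = 0.4915, pi_1 = 0.5085. Entropy rate H' = pi_0*H(p01) + pi_1*H(p10) = 0.4915*0.9715 + 0.5085*0.9819 = 0.9768

0.9768 bits/symbol


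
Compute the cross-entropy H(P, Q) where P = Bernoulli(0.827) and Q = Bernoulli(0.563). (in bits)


H(P,Q) = -p*log2(q) - (1-p)*log2(1-q). -0.827*log2(0.563) = 0.685412; -0.173*log2(0.437) = 0.206613. H(P,Q) = 0.685412 + 0.206613 = 0.892

0.892 bits


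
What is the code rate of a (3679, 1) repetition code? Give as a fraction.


Rate = k/n = 1/3679

1/3679


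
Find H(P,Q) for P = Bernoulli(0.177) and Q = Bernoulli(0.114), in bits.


H(P,Q) = -p*log2(q) - (1-p)*log2(1-q). -0.177*log2(0.114) = 0.554522; -0.823*log2(0.886) = 0.143713. H(P,Q) = 0.554522 + 0.143713 = 0.6982

0.6982 bits


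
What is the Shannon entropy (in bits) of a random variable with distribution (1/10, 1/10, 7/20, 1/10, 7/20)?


H = -sum(p_i * log2(p_i)). Terms: -(1/10)*log2(1/10) = 0.332193; -(1/10)*log2(1/10) = 0.332193; -(7/20)*log2(7/20) = 0.530101; -(1/10)*log2(1/10) = 0.332193; -(7/20)*log2(7/20) = 0.530101. H = 0.332193 + 0.332193 + 0.530101 + 0.332193 + 0.530101 = 2.0568

2.0568 bits


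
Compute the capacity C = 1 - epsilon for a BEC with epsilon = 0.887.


C = 1 - epsilon = 1 - 0.887 = 0.113

0.113 bits


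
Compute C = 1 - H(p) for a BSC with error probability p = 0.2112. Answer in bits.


H(p) = -p*log2(p) - (1-p)*log2(1-p) = -0.2112*log2(0.2112) - 0.7888*log2(0.7888) = 0.473789 + 0.269981 = 0.7438. C = 1 - H(p) = 1 - 0.7438 = 0.2562

0.2562 bits


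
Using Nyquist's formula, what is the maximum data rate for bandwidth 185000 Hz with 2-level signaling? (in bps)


Rate = 2 * B * log2(M) = 2 * 185000 * 1.0 = 370000.0

370000.0 bps


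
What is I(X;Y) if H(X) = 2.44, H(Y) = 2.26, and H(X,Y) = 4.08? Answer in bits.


I(X;Y) = H(X) + H(Y) - H(X,Y) = 2.44 + 2.26 - 4.08 = 0.62

0.62 bits


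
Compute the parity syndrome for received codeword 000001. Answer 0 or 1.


Syndrome = XOR of all bits = 0 XOR 0 XOR 0 XOR 0 XOR 0 XOR 1 = 1

1


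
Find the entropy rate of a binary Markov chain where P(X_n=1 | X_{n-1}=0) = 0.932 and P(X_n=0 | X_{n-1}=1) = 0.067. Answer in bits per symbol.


Stationary distribution: pi_0 = p10/(p01+p10) = 0.0671, pi_1 = 0.9329. Entropy rate H' = pi_0*H(p01) + pi_1*H(p10) = 0.0671*0.3584 + 0.9329*0.3546 = 0.3549

0.3549 bits/symbol


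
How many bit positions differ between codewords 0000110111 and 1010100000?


Count differing positions: ^ . ^ . . ^ . ^ ^ ^ = 6 differences

6


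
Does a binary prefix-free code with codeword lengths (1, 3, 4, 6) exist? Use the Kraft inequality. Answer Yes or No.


Kraft sum = sum(2^(-l_i)) = 0.7031, need <= 1. Result: satisfied (a binary prefix-free code with these lengths exists)

Yes


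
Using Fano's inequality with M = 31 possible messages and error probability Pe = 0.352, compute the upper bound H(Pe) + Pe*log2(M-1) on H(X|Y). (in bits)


H(Pe) = -Pe*log2(Pe) - (1-Pe)*log2(1-Pe) = -0.352*log2(0.352) - 0.648*log2(0.648) = 0.530236 + 0.405605 = 0.9358. Pe*log2(M-1) = 0.352*log2(30) = 1.727225. Bound = H(Pe) + Pe*log2(M-1) = 0.530236 + 0.405605 + 1.727225 = 2.6631

2.6631 bits


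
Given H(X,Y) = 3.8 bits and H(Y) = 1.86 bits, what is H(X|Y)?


H(X|Y) = H(X,Y) - H(Y) = 3.8 - 1.86 = 1.94

1.94 bits


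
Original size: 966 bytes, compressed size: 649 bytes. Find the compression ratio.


Ratio = original / compressed = 966 / 649 = 1.4884

1.4884


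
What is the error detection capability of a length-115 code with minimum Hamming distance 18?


Detection capability = d_min - 1 = 18 - 1 = 17

17 errors


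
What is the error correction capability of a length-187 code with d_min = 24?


Correction capability = floor((d-1)/2) = floor((24-1)/2) = 11

11 errors


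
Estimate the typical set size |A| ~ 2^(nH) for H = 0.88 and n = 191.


log2|A_typical| = nH = 191 * 0.88 = 168.08, so |A_typical| ~ 2^168.08 = 3.955e+50

3.955e+50


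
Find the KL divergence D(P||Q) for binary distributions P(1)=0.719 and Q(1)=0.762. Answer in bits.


KL = p*log2(p/q) + (1-p)*log2((1-p)/(1-q)) = 0.719*log2(0.719/0.762) + 0.281*log2(0.281/0.238) = 0.0071

0.0071 bits


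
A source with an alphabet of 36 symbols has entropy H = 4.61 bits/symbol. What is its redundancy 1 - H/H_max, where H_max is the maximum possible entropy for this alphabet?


H_max = log2(K) = log2(36) = 5.1699 bits/symbol. Redundancy = 1 - H/H_max = 1 - 4.61/5.1699 = 1 - 0.8917 = 0.1083

0.1083


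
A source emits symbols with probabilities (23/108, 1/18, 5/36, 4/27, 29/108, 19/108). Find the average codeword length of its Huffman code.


Huffman construction (repeatedly merge the two least-probable nodes; each merge adds 1 bit to every symbol beneath it): 1/18 + 5/36 = 7/36; 4/27 + 19/108 = 35/108; 7/36 + 23/108 = 11/27; 29/108 + 35/108 = 16/27; 11/27 + 16/27 = 1. Resulting codeword lengths (in the order the probabilities were given): (2, 3, 3, 3, 2, 3). L_avg = sum(p_i * l_i) = 23/108*2 + 1/18*3 + 5/36*3 + 4/27*3 + 29/108*2 + 19/108*3 = 68/27 = 2.5185

2.5185 bits


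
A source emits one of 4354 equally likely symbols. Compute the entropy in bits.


H = log2(n) = log2(4354) = 12.0881

12.0881 bits


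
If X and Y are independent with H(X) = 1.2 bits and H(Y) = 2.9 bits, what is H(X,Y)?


For independent variables, H(X,Y) = H(X) + H(Y) = 1.2 + 2.9 = 4.1

4.1 bits


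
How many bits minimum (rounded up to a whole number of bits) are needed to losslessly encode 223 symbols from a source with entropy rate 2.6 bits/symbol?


Minimum bits >= n * H = 223 * 2.6 = 579.8, rounded up to a whole number of bits = 580

580 bits


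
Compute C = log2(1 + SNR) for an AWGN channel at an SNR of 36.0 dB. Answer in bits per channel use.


SNR_linear = 10^(36.0/10) = 3981.0717; C = log2(1 + SNR_linear) = log2(1 + 3981.0717) = 11.9593

11.9593 bits/channel use


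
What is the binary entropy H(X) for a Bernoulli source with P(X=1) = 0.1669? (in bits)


H = -p*log2(p) - (1-p)*log2(1-p). -0.1669*log2(0.1669) = 0.431093; -0.8331*log2(0.8331) = 0.219471. H = 0.431093 + 0.219471 = 0.6506

0.6506 bits


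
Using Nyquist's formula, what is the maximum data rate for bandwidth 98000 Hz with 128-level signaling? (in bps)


Rate = 2 * B * log2(M) = 2 * 98000 * 7.0 = 1372000.0

1372000.0 bps


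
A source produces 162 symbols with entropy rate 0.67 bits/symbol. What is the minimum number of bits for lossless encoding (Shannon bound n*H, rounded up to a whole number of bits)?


Minimum bits >= n * H = 162 * 0.67 = 108.54, rounded up to a whole number of bits = 109

109 bits


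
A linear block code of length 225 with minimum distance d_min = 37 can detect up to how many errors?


Detection capability = d_min - 1 = 37 - 1 = 36

36 errors


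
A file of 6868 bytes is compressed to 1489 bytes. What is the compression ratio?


Ratio = original / compressed = 6868 / 1489 = 4.6125

4.6125


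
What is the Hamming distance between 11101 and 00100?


Count differing positions: ^ ^ . . ^ = 3 differences

3


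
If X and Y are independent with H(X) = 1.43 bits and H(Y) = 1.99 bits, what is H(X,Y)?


For independent variables, H(X,Y) = H(X) + H(Y) = 1.43 + 1.99 = 3.42

3.42 bits


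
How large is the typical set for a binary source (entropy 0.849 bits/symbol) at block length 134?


log2|A_typical| = nH = 134 * 0.849 = 113.766, so |A_typical| ~ 2^113.766 = 1.766e+34

1.766e+34


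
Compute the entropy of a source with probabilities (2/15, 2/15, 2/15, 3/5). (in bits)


H = -sum(p_i * log2(p_i)). Terms: -(2/15)*log2(2/15) = 0.387585; -(2/15)*log2(2/15) = 0.387585; -(2/15)*log2(2/15) = 0.387585; -(3/5)*log2(3/5) = 0.442179. H = 0.387585 + 0.387585 + 0.387585 + 0.442179 = 1.6049

1.6049 bits


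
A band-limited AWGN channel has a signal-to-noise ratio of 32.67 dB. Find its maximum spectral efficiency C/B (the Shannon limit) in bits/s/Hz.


SNR_linear = 10^(32.67/10) = 1849.2686; C/B = log2(1 + SNR_linear) = log2(1 + 1849.2686) = 10.8535

10.8535 bits/s/Hz


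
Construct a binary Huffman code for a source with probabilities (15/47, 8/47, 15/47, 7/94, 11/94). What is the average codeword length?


Huffman construction (repeatedly merge the two least-probable nodes; each merge adds 1 bit to every symbol beneath it): 7/94 + 11/94 = 9/47; 8/47 + 9/47 = 17/47; 15/47 + 15/47 = 30/47; 17/47 + 30/47 = 1. Resulting codeword lengths (in the order the probabilities were given): (2, 2, 2, 3, 3). L_avg = sum(p_i * l_i) = 15/47*2 + 8/47*2 + 15/47*2 + 7/94*3 + 11/94*3 = 103/47 = 2.1915

2.1915 bits


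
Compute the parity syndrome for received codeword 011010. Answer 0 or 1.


Syndrome = XOR of all bits = 0 XOR 1 XOR 1 XOR 0 XOR 1 XOR 0 = 1

1


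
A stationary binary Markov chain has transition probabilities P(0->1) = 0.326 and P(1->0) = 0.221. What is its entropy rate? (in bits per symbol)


Stationary distribution: pi_0 = p10/(p01+p10) = 0.404, pi_1 = 0.596. Entropy rate H' = pi_0*H(p01) + pi_1*H(p10) = 0.404*0.9108 + 0.596*0.762 = 0.8221

0.8221 bits/symbol


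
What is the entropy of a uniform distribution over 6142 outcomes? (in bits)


H = log2(n) = log2(6142) = 12.5845

12.5845 bits


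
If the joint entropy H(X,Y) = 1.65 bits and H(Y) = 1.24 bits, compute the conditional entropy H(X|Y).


H(X|Y) = H(X,Y) - H(Y) = 1.65 - 1.24 = 0.41

0.41 bits


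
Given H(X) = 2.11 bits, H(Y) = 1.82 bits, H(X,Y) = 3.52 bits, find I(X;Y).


I(X;Y) = H(X) + H(Y) - H(X,Y) = 2.11 + 1.82 - 3.52 = 0.41

0.41 bits


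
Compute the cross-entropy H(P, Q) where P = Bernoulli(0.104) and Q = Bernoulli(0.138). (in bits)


H(P,Q) = -p*log2(q) - (1-p)*log2(1-q). -0.104*log2(0.138) = 0.297155; -0.896*log2(0.862) = 0.191959. H(P,Q) = 0.297155 + 0.191959 = 0.4891

0.4891 bits


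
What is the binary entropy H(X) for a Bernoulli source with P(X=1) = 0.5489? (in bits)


H = -p*log2(p) - (1-p)*log2(1-p). -0.5489*log2(0.5489) = 0.475010; -0.4511*log2(0.4511) = 0.518080. H = 0.475010 + 0.518080 = 0.9931

0.9931 bits


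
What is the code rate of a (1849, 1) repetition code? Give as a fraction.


Rate = k/n = 1/1849

1/1849


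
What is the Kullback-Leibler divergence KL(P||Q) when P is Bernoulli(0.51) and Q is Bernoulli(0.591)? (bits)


KL = p*log2(p/q) + (1-p)*log2((1-p)/(1-q)) = 0.51*log2(0.51/0.591) + 0.49*log2(0.49/0.409) = 0.0193

0.0193 bits


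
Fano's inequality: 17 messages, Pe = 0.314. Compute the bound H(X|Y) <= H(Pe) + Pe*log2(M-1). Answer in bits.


H(Pe) = -Pe*log2(Pe) - (1-Pe)*log2(1-Pe) = -0.314*log2(0.314) - 0.686*log2(0.686) = 0.524745 + 0.372992 = 0.8977. Pe*log2(M-1) = 0.314*log2(16) = 1.256000. Bound = H(Pe) + Pe*log2(M-1) = 0.524745 + 0.372992 + 1.256000 = 2.1537

2.1537 bits


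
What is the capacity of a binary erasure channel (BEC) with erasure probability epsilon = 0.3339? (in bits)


C = 1 - epsilon = 1 - 0.3339 = 0.6661

0.6661 bits


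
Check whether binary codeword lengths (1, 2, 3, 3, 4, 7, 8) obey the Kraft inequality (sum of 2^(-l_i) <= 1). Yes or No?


Kraft sum = sum(2^(-l_i)) = 1.0742, need <= 1. Result: violated (a binary prefix-free code with these lengths cannot exist)

No


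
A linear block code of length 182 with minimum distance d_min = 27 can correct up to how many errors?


Correction capability = floor((d-1)/2) = floor((27-1)/2) = 13

13 errors


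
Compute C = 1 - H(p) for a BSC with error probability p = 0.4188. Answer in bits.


H(p) = -p*log2(p) - (1-p)*log2(1-p) = -0.4188*log2(0.4188) - 0.5812*log2(0.5812) = 0.525873 + 0.455018 = 0.9809. C = 1 - H(p) = 1 - 0.9809 = 0.0191

0.0191 bits


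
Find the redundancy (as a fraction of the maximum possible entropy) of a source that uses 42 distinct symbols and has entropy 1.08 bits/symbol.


H_max = log2(K) = log2(42) = 5.3923 bits/symbol. Redundancy = 1 - H/H_max = 1 - 1.08/5.3923 = 1 - 0.2003 = 0.7997

0.7997


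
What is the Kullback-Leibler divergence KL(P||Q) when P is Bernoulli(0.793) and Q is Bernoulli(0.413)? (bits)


KL = p*log2(p/q) + (1-p)*log2((1-p)/(1-q)) = 0.793*log2(0.793/0.413) + 0.207*log2(0.207/0.587) = 0.4351

0.4351 bits


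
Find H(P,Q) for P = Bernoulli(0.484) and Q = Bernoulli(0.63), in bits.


H(P,Q) = -p*log2(q) - (1-p)*log2(1-q). -0.484*log2(0.63) = 0.322623; -0.516*log2(0.37) = 0.740152. H(P,Q) = 0.322623 + 0.740152 = 1.0628

1.0628 bits


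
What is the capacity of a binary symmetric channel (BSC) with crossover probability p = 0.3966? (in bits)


H(p) = -p*log2(p) - (1-p)*log2(1-p) = -0.3966*log2(0.3966) - 0.6034*log2(0.6034) = 0.529161 + 0.439766 = 0.9689. C = 1 - H(p) = 1 - 0.9689 = 0.0311

0.0311 bits


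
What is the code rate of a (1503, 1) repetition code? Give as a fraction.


Rate = k/n = 1/1503

1/1503


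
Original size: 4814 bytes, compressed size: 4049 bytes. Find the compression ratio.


Ratio = original / compressed = 4814 / 4049 = 1.1889

1.1889


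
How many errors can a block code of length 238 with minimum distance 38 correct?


Correction capability = floor((d-1)/2) = floor((38-1)/2) = 18

18 errors


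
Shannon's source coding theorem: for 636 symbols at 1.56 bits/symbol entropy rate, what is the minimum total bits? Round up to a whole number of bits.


Minimum bits >= n * H = 636 * 1.56 = 992.16, rounded up to a whole number of bits = 993

993 bits


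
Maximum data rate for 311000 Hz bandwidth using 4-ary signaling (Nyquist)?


Rate = 2 * B * log2(M) = 2 * 311000 * 2.0 = 1244000.0

1244000.0 bps


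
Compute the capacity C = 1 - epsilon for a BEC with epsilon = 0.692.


C = 1 - epsilon = 1 - 0.692 = 0.308

0.308 bits


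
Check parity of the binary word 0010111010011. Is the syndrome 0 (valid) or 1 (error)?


Syndrome = XOR of all bits = 0 XOR 0 XOR 1 XOR 0 XOR 1 XOR 1 XOR 1 XOR 0 XOR 1 XOR 0 XOR 0 XOR 1 XOR 1 = 1

1


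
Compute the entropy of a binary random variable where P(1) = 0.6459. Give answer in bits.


H = -p*log2(p) - (1-p)*log2(1-p). -0.6459*log2(0.6459) = 0.407316; -0.3541*log2(0.3541) = 0.530361. H = 0.407316 + 0.530361 = 0.9377

0.9377 bits


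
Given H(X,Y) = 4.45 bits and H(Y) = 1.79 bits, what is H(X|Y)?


H(X|Y) = H(X,Y) - H(Y) = 4.45 - 1.79 = 2.66

2.66 bits


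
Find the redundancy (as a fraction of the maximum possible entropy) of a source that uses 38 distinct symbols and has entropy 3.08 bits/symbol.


H_max = log2(K) = log2(38) = 5.2479 bits/symbol. Redundancy = 1 - H/H_max = 1 - 3.08/5.2479 = 1 - 0.5869 = 0.4131

0.4131


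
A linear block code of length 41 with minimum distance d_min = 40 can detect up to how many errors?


Detection capability = d_min - 1 = 40 - 1 = 39

39 errors


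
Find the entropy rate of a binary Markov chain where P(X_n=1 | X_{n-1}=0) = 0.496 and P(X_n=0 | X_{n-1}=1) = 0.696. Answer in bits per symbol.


Stationary distribution: pi_0 = p10/(p01+p10) = 0.5839, pi_1 = 0.4161. Entropy rate H' = pi_0*H(p01) + pi_1*H(p10) = 0.5839*1.0 + 0.4161*0.8861 = 0.9526

0.9526 bits/symbol


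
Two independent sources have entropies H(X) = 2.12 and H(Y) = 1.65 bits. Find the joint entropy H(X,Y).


For independent variables, H(X,Y) = H(X) + H(Y) = 2.12 + 1.65 = 3.77

3.77 bits


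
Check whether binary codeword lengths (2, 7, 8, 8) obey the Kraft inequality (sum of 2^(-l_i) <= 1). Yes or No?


Kraft sum = sum(2^(-l_i)) = 0.2656, need <= 1. Result: satisfied (a binary prefix-free code with these lengths exists)

Yes


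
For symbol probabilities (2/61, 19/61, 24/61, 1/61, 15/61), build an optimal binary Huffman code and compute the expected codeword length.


Huffman construction (repeatedly merge the two least-probable nodes; each merge adds 1 bit to every symbol beneath it): 1/61 + 2/61 = 3/61; 3/61 + 15/61 = 18/61; 18/61 + 19/61 = 37/61; 24/61 + 37/61 = 1. Resulting codeword lengths (in the order the probabilities were given): (4, 2, 1, 4, 3). L_avg = sum(p_i * l_i) = 2/61*4 + 19/61*2 + 24/61*1 + 1/61*4 + 15/61*3 = 119/61 = 1.9508

1.9508 bits


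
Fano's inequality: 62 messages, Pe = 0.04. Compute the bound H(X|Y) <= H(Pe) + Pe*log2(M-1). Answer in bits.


H(Pe) = -Pe*log2(Pe) - (1-Pe)*log2(1-Pe) = -0.04*log2(0.04) - 0.96*log2(0.96) = 0.185754 + 0.056538 = 0.2423. Pe*log2(M-1) = 0.04*log2(61) = 0.237229. Bound = H(Pe) + Pe*log2(M-1) = 0.185754 + 0.056538 + 0.237229 = 0.4795

0.4795 bits


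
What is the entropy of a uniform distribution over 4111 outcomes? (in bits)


H = log2(n) = log2(4111) = 12.0053

12.0053 bits


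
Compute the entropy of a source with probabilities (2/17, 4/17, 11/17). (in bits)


H = -sum(p_i * log2(p_i)). Terms: -(2/17)*log2(2/17) = 0.363231; -(4/17)*log2(4/17) = 0.491168; -(11/17)*log2(11/17) = 0.406373. H = 0.363231 + 0.491168 + 0.406373 = 1.2608

1.2608 bits


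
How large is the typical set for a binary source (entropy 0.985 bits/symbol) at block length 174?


log2|A_typical| = nH = 174 * 0.985 = 171.39, so |A_typical| ~ 2^171.39 = 3.922e+51

3.922e+51


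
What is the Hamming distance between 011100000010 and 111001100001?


Count differing positions: ^ . . ^ . ^ ^ . . . ^ ^ = 6 differences

6


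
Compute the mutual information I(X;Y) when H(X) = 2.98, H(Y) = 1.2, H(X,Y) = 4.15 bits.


I(X;Y) = H(X) + H(Y) - H(X,Y) = 2.98 + 1.2 - 4.15 = 0.03

0.03 bits


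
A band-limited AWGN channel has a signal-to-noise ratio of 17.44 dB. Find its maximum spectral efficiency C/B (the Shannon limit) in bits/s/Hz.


SNR_linear = 10^(17.44/10) = 55.4626; C/B = log2(1 + SNR_linear) = log2(1 + 55.4626) = 5.8192

5.8192 bits/s/Hz


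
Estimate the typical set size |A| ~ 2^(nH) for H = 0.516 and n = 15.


log2|A_typical| = nH = 15 * 0.516 = 7.74, so |A_typical| ~ 2^7.74 = 2.138e+02

2.138e+02


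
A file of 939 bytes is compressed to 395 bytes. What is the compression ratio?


Ratio = original / compressed = 939 / 395 = 2.3772

2.3772


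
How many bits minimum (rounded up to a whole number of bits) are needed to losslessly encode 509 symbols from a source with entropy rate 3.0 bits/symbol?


Minimum bits >= n * H = 509 * 3.0 = 1527.0, rounded up to a whole number of bits = 1527

1527 bits


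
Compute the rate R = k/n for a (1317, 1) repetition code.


Rate = k/n = 1/1317

1/1317


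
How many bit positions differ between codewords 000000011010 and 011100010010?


Count differing positions: . ^ ^ ^ . . . . ^ . . . = 4 differences

4


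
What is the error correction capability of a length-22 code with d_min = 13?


Correction capability = floor((d-1)/2) = floor((13-1)/2) = 6

6 errors


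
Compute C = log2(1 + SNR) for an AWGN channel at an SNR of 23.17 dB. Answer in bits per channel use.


SNR_linear = 10^(23.17/10) = 207.4914; C = log2(1 + SNR_linear) = log2(1 + 207.4914) = 7.7038

7.7038 bits/channel use


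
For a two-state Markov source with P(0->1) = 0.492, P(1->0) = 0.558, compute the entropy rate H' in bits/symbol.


Stationary distribution: pi_0 = p10/(p01+p10) = 0.5314, pi_1 = 0.4686. Entropy rate H' = pi_0*H(p01) + pi_1*H(p10) = 0.5314*0.9998 + 0.4686*0.9903 = 0.9953

0.9953 bits/symbol


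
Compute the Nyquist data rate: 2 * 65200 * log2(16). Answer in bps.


Rate = 2 * B * log2(M) = 2 * 65200 * 4.0 = 521600.0

521600.0 bps


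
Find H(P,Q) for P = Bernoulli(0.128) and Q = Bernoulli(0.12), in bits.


H(P,Q) = -p*log2(q) - (1-p)*log2(1-q). -0.128*log2(0.12) = 0.391538; -0.872*log2(0.88) = 0.160818. H(P,Q) = 0.391538 + 0.160818 = 0.5524

0.5524 bits


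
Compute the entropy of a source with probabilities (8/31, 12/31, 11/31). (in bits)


H = -sum(p_i * log2(p_i)). Terms: -(8/31)*log2(8/31) = 0.504309; -(12/31)*log2(12/31) = 0.530026; -(11/31)*log2(11/31) = 0.530400. H = 0.504309 + 0.530026 + 0.530400 = 1.5647

1.5647 bits


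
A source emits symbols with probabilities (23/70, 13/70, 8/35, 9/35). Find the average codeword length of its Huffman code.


Huffman construction (repeatedly merge the two least-probable nodes; each merge adds 1 bit to every symbol beneath it): 13/70 + 8/35 = 29/70; 9/35 + 23/70 = 41/70; 29/70 + 41/70 = 1. Resulting codeword lengths (in the order the probabilities were given): (2, 2, 2, 2). L_avg = sum(p_i * l_i) = 23/70*2 + 13/70*2 + 8/35*2 + 9/35*2 = 2

2.0 bits


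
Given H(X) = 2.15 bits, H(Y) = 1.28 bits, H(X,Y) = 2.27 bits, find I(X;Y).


I(X;Y) = H(X) + H(Y) - H(X,Y) = 2.15 + 1.28 - 2.27 = 1.16

1.16 bits


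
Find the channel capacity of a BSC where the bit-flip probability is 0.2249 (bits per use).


H(p) = -p*log2(p) - (1-p)*log2(1-p) = -0.2249*log2(0.2249) - 0.7751*log2(0.7751) = 0.484130 + 0.284885 = 0.769. C = 1 - H(p) = 1 - 0.769 = 0.231

0.231 bits


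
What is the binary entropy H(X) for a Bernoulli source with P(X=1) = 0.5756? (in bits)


H = -p*log2(p) - (1-p)*log2(1-p). -0.5756*log2(0.5756) = 0.458673; -0.4244*log2(0.4244) = 0.524772. H = 0.458673 + 0.524772 = 0.9834

0.9834 bits


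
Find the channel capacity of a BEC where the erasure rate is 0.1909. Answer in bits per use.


C = 1 - epsilon = 1 - 0.1909 = 0.8091

0.8091 bits
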